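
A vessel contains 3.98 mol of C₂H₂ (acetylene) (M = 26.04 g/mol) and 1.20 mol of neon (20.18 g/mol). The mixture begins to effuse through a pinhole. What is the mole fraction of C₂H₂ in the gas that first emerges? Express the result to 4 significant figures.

Each component's effusion rate ∝ (its partial pressure)·(1/√M) ∝ n_i/√M_i.
x_C₂H₂(eff) = (n_C₂H₂/√M_C₂H₂) / (n_C₂H₂/√M_C₂H₂ + n_Ne/√M_Ne)
= (3.98/√26.04) / (3.98/√26.04 + 1.20/√20.18) = 0.7799/(0.7799 + 0.2671) = 0.7449.

0.7449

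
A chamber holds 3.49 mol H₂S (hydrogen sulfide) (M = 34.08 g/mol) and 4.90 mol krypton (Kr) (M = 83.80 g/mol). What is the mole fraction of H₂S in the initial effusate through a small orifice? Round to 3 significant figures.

0.528

Each component's effusion rate ∝ (its partial pressure)·(1/√M) ∝ n_i/√M_i.
Mole fraction of H₂S in the effusate = (n_H₂S/√M_H₂S) / (n_H₂S/√M_H₂S + n_Kr/√M_Kr)
= (3.49/√34.08) / (3.49/√34.08 + 4.90/√83.80) = 0.5978/(0.5978 + 0.5353) = 0.528.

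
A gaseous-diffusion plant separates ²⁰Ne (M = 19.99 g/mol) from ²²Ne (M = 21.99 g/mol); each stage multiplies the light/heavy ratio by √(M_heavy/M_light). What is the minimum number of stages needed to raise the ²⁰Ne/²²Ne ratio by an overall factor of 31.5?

73

With α = √(21.99/19.99) per stage, ln α = ½ ln(1.10005) = 0.04768.
Need α^N ≥ 31.5 ⇒ N ≥ ln(31.5) / ln α = 3.450 / 0.04768 = 72.36.
Rounding up, N = 73 stages.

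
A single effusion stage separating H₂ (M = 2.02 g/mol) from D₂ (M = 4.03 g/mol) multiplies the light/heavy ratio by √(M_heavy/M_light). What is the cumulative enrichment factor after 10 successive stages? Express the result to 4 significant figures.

31.61

The single-stage factor is √(M_heavy/M_light), so 10 stages give [√(4.03/2.02)]^10 = (4.03/2.02)^(10/2).
= 1.99505^5 = 31.61.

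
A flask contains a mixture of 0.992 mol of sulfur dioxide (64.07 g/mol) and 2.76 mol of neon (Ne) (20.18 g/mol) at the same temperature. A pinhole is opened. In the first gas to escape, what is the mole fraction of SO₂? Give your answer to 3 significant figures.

0.168

Rate_i ∝ x_i/√M_i (Graham's law weighted by mole fraction), so the effusate composition follows n_i/√M_i.
Mole fraction of SO₂ in the effusate = (n_SO₂/√M_SO₂) / (n_SO₂/√M_SO₂ + n_Ne/√M_Ne)
= (0.992/√64.07) / (0.992/√64.07 + 2.76/√20.18) = 0.1239/(0.1239 + 0.6144) = 0.168.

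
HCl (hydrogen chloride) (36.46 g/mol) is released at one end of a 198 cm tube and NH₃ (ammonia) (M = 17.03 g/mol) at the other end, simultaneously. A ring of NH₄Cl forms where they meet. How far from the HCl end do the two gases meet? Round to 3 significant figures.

80.4 cm

Graham's law gives d_HCl/d_NH₃ = rate_HCl/rate_NH₃ = √(M_NH₃/M_HCl) = √(17.03/36.46) = 0.6834.
With d_HCl + d_NH₃ = 198 cm, d_NH₃ = 198/(1 + 0.6834) = 117.6 cm.
d_HCl = 198 − 117.6 = 80.4 cm.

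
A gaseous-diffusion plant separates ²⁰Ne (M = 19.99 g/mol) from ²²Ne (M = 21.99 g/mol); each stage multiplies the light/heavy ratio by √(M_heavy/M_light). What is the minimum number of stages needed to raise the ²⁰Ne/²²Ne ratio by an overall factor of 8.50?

45

With α = √(21.99/19.99) per stage, ln α = ½ ln(1.10005) = 0.04768.
Need α^N ≥ 8.50 ⇒ N ≥ ln(8.50) / ln α = 2.140 / 0.04768 = 44.89.
So at least 45 stages are needed.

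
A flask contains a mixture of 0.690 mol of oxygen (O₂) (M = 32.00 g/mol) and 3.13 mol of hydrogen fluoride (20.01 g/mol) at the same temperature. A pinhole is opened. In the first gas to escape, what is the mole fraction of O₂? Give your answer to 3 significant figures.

The effusion rate of species i is ∝ p_i/√M_i ∝ n_i/√M_i.
x_O₂(eff) = (n_O₂/√M_O₂) / (n_O₂/√M_O₂ + n_HF/√M_HF)
= (0.690/√32.00) / (0.690/√32.00 + 3.13/√20.01) = 0.1220/(0.1220 + 0.6997) = 0.148.

0.148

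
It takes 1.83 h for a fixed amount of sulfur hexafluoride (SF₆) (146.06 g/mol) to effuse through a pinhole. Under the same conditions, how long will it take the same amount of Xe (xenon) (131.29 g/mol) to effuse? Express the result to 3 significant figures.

1.74 h

Using Graham's law: t_Xe/t_SF₆ = √(M_Xe/M_SF₆) = √(131.29/146.06) = √0.8989 = 0.9481.
So the time for Xe is 1.83 × 0.9481 = 1.74 h.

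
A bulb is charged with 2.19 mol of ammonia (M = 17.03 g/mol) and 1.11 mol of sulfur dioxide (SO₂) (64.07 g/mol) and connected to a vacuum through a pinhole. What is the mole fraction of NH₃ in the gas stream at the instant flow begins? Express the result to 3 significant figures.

0.793

Each component's effusion rate ∝ (its partial pressure)·(1/√M) ∝ n_i/√M_i.
So x_NH₃ in the escaping gas = (n_NH₃/√M_NH₃) / Σ(n_i/√M_i)
= (2.19/√17.03) / (2.19/√17.03 + 1.11/√64.07) = 0.5307/(0.5307 + 0.1387) = 0.793.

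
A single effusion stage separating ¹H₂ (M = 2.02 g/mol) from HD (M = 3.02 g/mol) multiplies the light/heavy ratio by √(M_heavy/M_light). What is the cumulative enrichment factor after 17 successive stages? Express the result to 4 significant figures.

The single-stage factor is √(M_heavy/M_light), so 17 stages give [√(3.02/2.02)]^17 = (3.02/2.02)^(17/2).
= 1.49505^(17/2) = 30.52.

30.52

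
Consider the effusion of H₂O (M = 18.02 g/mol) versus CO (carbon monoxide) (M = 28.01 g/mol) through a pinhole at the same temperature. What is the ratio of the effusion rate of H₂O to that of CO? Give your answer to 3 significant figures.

1.25

Graham's law gives rate_H₂O/rate_CO = √(M_CO/M_H₂O) = √(28.01/18.02) = √1.554 = 1.25.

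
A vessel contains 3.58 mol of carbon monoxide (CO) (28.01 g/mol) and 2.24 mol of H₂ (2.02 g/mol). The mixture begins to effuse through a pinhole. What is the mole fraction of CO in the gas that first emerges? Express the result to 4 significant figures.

0.3003

Rate_i ∝ x_i/√M_i (Graham's law weighted by mole fraction), so the effusate composition follows n_i/√M_i.
Mole fraction of CO in the effusate = (n_CO/√M_CO) / (n_CO/√M_CO + n_H₂/√M_H₂)
= (3.58/√28.01) / (3.58/√28.01 + 2.24/√2.02) = 0.6764/(0.6764 + 1.576) = 0.3003.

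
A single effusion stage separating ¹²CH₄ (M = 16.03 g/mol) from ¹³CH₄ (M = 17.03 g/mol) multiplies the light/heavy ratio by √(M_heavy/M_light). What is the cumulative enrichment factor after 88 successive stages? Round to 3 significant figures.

14.3

After 88 stages the ratio has grown by (√(17.03/16.03))^88 = (17.03/16.03)^(88/2).
= 1.06238^44 = 14.3.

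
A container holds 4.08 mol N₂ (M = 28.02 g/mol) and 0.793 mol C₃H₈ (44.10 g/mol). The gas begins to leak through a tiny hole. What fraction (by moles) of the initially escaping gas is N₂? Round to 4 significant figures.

0.8659

Effusion rate of each component ∝ n_i/√M_i (partial pressure × 1/√M).
So x_N₂ in the escaping gas = (n_N₂/√M_N₂) / Σ(n_i/√M_i)
= (4.08/√28.02) / (4.08/√28.02 + 0.793/√44.10) = 0.7708/(0.7708 + 0.1194) = 0.8659.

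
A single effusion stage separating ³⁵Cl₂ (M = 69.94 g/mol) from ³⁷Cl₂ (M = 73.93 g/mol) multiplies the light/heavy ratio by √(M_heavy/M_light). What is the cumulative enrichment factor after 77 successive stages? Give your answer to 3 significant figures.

8.47

Overall factor = α^77 with α = √(73.93/69.94), i.e. (73.93/69.94)^(77/2).
= 1.05705^(77/2) = 8.47.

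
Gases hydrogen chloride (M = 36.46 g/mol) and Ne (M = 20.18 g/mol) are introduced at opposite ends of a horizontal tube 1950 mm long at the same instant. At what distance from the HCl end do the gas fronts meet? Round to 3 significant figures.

Distances travelled in equal time are proportional to diffusion rates, so d_HCl/d_Ne = √(M_Ne/M_HCl) = √(20.18/36.46) = 0.7440.
With d_HCl + d_Ne = 1950 mm, d_Ne = 1950/(1 + 0.7440) = 1118 mm.
d_HCl = 1950 − 1118 = 832 mm.

832 mm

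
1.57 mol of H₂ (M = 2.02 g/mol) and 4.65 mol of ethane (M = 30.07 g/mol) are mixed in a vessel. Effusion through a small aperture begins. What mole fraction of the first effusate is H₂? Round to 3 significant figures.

0.566

Effusion rate of each component ∝ n_i/√M_i (partial pressure × 1/√M).
So x_H₂ in the escaping gas = (n_H₂/√M_H₂) / Σ(n_i/√M_i)
= (1.57/√2.02) / (1.57/√2.02 + 4.65/√30.07) = 1.105/(1.105 + 0.8480) = 0.566.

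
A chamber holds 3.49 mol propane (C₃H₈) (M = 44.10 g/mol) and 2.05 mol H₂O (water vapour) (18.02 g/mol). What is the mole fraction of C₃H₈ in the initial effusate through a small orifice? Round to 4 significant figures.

The effusion rate of species i is ∝ p_i/√M_i ∝ n_i/√M_i.
Mole fraction of C₃H₈ in the effusate = (n_C₃H₈/√M_C₃H₈) / (n_C₃H₈/√M_C₃H₈ + n_H₂O/√M_H₂O)
= (3.49/√44.10) / (3.49/√44.10 + 2.05/√18.02) = 0.5255/(0.5255 + 0.4829) = 0.5211.

0.5211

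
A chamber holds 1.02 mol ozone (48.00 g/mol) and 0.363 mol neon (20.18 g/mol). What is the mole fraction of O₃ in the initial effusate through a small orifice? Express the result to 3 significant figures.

0.646

Rate_i ∝ x_i/√M_i (Graham's law weighted by mole fraction), so the effusate composition follows n_i/√M_i.
Mole fraction of O₃ in the effusate = (n_O₃/√M_O₃) / (n_O₃/√M_O₃ + n_Ne/√M_Ne)
= (1.02/√48.00) / (1.02/√48.00 + 0.363/√20.18) = 0.1472/(0.1472 + 0.08081) = 0.646.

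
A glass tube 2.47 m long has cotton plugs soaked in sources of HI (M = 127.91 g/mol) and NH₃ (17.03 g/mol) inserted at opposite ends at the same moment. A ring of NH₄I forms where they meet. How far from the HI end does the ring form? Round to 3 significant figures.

Distances travelled in equal time are proportional to diffusion rates, so d_HI/d_NH₃ = √(M_NH₃/M_HI) = √(17.03/127.91) = 0.3649.
With d_HI + d_NH₃ = 2.47 m, d_NH₃ = 2.47/(1 + 0.3649) = 1.810 m.
d_HI = 2.47 − 1.810 = 0.660 m.

0.660 m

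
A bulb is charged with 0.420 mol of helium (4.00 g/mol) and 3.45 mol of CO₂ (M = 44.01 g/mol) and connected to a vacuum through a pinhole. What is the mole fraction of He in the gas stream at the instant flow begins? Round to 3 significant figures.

0.288

Each component's effusion rate ∝ (its partial pressure)·(1/√M) ∝ n_i/√M_i.
x_He(eff) = (n_He/√M_He) / (n_He/√M_He + n_CO₂/√M_CO₂)
= (0.420/√4.00) / (0.420/√4.00 + 3.45/√44.01) = 0.2100/(0.2100 + 0.5200) = 0.288.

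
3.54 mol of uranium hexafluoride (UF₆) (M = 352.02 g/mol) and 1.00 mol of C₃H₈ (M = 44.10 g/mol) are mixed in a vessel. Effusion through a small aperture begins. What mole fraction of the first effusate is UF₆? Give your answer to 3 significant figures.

0.556

The effusion rate of species i is ∝ p_i/√M_i ∝ n_i/√M_i.
So x_UF₆ in the escaping gas = (n_UF₆/√M_UF₆) / Σ(n_i/√M_i)
= (3.54/√352.02) / (3.54/√352.02 + 1.00/√44.10) = 0.1887/(0.1887 + 0.1506) = 0.556.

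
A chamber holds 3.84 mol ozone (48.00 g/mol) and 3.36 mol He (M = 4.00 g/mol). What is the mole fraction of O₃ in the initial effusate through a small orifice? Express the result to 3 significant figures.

0.248

Each component's effusion rate ∝ (its partial pressure)·(1/√M) ∝ n_i/√M_i.
So x_O₃ in the escaping gas = (n_O₃/√M_O₃) / Σ(n_i/√M_i)
= (3.84/√48.00) / (3.84/√48.00 + 3.36/√4.00) = 0.5543/(0.5543 + 1.680) = 0.248.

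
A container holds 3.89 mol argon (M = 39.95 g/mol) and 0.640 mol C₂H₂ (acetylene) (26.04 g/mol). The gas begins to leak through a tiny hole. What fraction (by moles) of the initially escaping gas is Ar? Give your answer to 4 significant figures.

0.8307

The effusion rate of species i is ∝ p_i/√M_i ∝ n_i/√M_i.
So x_Ar in the escaping gas = (n_Ar/√M_Ar) / Σ(n_i/√M_i)
= (3.89/√39.95) / (3.89/√39.95 + 0.640/√26.04) = 0.6154/(0.6154 + 0.1254) = 0.8307.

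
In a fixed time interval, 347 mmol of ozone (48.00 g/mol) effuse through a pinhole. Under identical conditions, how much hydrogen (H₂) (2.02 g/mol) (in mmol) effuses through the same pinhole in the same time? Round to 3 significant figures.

1690 mmol

From Graham's law, rate_H₂/rate_O₃ = √(M_O₃/M_H₂) = √(48.00/2.02) = √23.76 = 4.875.
So the amount for H₂ is 347 × 4.875 = 1690 mmol.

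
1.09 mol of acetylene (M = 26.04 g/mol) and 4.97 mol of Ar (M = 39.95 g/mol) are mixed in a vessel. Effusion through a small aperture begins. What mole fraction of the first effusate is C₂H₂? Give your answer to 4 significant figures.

0.2136

Each component's effusion rate ∝ (its partial pressure)·(1/√M) ∝ n_i/√M_i.
x_C₂H₂(eff) = (n_C₂H₂/√M_C₂H₂) / (n_C₂H₂/√M_C₂H₂ + n_Ar/√M_Ar)
= (1.09/√26.04) / (1.09/√26.04 + 4.97/√39.95) = 0.2136/(0.2136 + 0.7863) = 0.2136.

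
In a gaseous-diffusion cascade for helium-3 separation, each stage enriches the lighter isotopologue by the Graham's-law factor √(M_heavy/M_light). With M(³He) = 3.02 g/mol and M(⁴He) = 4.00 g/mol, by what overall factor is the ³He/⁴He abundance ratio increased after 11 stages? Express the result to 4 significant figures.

After 11 stages the ratio has grown by (√(4.00/3.02))^11 = (4.00/3.02)^(11/2).
= 1.32450^(11/2) = 4.691.

4.691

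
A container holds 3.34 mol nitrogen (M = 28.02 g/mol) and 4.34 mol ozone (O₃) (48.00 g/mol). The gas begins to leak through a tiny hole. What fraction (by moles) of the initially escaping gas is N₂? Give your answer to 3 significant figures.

Effusion rate of each component ∝ n_i/√M_i (partial pressure × 1/√M).
So x_N₂ in the escaping gas = (n_N₂/√M_N₂) / Σ(n_i/√M_i)
= (3.34/√28.02) / (3.34/√28.02 + 4.34/√48.00) = 0.6310/(0.6310 + 0.6264) = 0.502.

0.502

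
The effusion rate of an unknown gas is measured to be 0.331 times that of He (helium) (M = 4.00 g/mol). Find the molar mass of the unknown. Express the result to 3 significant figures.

36.5 g/mol

Using Graham's law: rate_X/rate_He = √(M_He/M_X).
0.331 = √(4.00/M_X)
M_X = 4.00 / 0.331² = 4.00 / 0.1096 = 36.5 g/mol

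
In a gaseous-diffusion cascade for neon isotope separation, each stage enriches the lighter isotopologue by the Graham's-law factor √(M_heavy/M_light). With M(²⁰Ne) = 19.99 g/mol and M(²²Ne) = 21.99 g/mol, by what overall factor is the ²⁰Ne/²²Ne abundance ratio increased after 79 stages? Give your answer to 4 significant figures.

43.23

Each stage multiplies the ratio by α = √(21.99/19.99), so after 79 stages the overall factor is α^79 = (21.99/19.99)^(79/2).
= 1.10005^(79/2) = 43.23.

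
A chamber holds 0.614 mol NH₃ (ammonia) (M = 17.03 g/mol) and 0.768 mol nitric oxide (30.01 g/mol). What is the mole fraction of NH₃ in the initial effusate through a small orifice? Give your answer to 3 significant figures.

Effusion rate of each component ∝ n_i/√M_i (partial pressure × 1/√M).
So x_NH₃ in the escaping gas = (n_NH₃/√M_NH₃) / Σ(n_i/√M_i)
= (0.614/√17.03) / (0.614/√17.03 + 0.768/√30.01) = 0.1488/(0.1488 + 0.1402) = 0.515.

0.515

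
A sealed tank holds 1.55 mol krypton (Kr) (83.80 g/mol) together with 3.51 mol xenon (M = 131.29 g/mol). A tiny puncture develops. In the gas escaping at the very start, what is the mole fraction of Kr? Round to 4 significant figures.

0.3560

Each component's effusion rate ∝ (its partial pressure)·(1/√M) ∝ n_i/√M_i.
Mole fraction of Kr in the effusate = (n_Kr/√M_Kr) / (n_Kr/√M_Kr + n_Xe/√M_Xe)
= (1.55/√83.80) / (1.55/√83.80 + 3.51/√131.29) = 0.1693/(0.1693 + 0.3063) = 0.3560.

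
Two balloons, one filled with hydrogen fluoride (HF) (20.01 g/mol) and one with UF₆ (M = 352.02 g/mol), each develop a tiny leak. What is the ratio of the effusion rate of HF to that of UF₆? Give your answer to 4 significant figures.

Using Graham's law: rate_HF/rate_UF₆ = √(M_UF₆/M_HF) = √(352.02/20.01) = √17.59 = 4.194.

4.194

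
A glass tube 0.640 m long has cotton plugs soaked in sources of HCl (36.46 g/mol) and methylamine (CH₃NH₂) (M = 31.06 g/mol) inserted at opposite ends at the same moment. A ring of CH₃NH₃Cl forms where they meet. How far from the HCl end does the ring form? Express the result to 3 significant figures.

0.307 m

The fronts meet when d_HCl + d_CH₃NH₂ = L with d_HCl/d_CH₃NH₂ = √(M_CH₃NH₂/M_HCl) (Graham's law). Here √(M_CH₃NH₂/M_HCl) = √(31.06/36.46) = 0.9230.
With d_HCl + d_CH₃NH₂ = 0.640 m, d_CH₃NH₂ = 0.640/(1 + 0.9230) = 0.3328 m.
d_HCl = 0.640 − 0.3328 = 0.307 m.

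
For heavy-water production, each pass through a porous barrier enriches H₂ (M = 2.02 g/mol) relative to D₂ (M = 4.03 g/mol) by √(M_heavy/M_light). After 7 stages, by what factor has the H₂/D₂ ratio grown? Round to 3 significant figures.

After 7 stages the ratio has grown by (√(4.03/2.02))^7 = (4.03/2.02)^(7/2).
= 1.99505^(7/2) = 11.2.

11.2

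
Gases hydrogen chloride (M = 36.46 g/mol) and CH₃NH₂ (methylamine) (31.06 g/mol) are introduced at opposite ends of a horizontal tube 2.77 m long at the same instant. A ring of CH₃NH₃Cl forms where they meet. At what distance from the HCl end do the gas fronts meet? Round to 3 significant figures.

Distances travelled in equal time are proportional to diffusion rates, so d_HCl/d_CH₃NH₂ = √(M_CH₃NH₂/M_HCl) = √(31.06/36.46) = 0.9230.
With d_HCl + d_CH₃NH₂ = 2.77 m, d_CH₃NH₂ = 2.77/(1 + 0.9230) = 1.440 m.
d_HCl = 2.77 − 1.440 = 1.33 m.

1.33 m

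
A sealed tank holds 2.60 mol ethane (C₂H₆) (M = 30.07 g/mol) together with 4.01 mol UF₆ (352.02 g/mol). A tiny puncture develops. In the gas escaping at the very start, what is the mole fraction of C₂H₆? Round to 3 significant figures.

Each component's effusion rate ∝ (its partial pressure)·(1/√M) ∝ n_i/√M_i.
So x_C₂H₆ in the escaping gas = (n_C₂H₆/√M_C₂H₆) / Σ(n_i/√M_i)
= (2.60/√30.07) / (2.60/√30.07 + 4.01/√352.02) = 0.4741/(0.4741 + 0.2137) = 0.689.

0.689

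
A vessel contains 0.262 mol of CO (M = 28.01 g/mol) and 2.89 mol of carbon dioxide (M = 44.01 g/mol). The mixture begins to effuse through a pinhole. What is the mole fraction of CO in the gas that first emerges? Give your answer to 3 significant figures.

0.102

Each component's effusion rate ∝ (its partial pressure)·(1/√M) ∝ n_i/√M_i.
So x_CO in the escaping gas = (n_CO/√M_CO) / Σ(n_i/√M_i)
= (0.262/√28.01) / (0.262/√28.01 + 2.89/√44.01) = 0.04950/(0.04950 + 0.4356) = 0.102.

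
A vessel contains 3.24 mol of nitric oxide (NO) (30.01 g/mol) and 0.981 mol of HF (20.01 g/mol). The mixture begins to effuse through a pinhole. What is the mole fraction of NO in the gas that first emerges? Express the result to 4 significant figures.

0.7295

Each component's effusion rate ∝ (its partial pressure)·(1/√M) ∝ n_i/√M_i.
x_NO(eff) = (n_NO/√M_NO) / (n_NO/√M_NO + n_HF/√M_HF)
= (3.24/√30.01) / (3.24/√30.01 + 0.981/√20.01) = 0.5914/(0.5914 + 0.2193) = 0.7295.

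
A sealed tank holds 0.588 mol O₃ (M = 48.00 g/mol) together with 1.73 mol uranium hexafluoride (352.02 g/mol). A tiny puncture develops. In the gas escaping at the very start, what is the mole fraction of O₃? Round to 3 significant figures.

0.479

The effusion rate of species i is ∝ p_i/√M_i ∝ n_i/√M_i.
x_O₃(eff) = (n_O₃/√M_O₃) / (n_O₃/√M_O₃ + n_UF₆/√M_UF₆)
= (0.588/√48.00) / (0.588/√48.00 + 1.73/√352.02) = 0.08487/(0.08487 + 0.09221) = 0.479.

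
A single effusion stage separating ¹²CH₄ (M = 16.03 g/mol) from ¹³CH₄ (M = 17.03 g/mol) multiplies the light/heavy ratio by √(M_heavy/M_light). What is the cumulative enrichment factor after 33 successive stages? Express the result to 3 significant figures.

2.71

The single-stage factor is √(M_heavy/M_light), so 33 stages give [√(17.03/16.03)]^33 = (17.03/16.03)^(33/2).
= 1.06238^(33/2) = 2.71.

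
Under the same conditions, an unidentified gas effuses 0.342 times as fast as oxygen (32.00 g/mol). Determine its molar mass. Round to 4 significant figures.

By Graham's law, rate_X/rate_O₂ = √(M_O₂/M_X).
0.342 = √(32.00/M_X)
M_X = 32.00 / 0.342² = 32.00 / 0.1170 = 273.6 g/mol

273.6 g/mol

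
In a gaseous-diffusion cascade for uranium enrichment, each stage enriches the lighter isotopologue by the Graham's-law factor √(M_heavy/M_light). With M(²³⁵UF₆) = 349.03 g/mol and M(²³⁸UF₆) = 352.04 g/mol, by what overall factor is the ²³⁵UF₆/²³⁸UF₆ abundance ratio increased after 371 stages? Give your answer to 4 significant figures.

4.918

Overall factor = α^371 with α = √(352.04/349.03), i.e. (352.04/349.03)^(371/2).
= 1.00862^(371/2) = 4.918.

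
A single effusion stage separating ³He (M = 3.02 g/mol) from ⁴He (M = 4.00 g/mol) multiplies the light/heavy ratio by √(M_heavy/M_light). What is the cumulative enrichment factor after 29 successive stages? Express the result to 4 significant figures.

58.85

The single-stage factor is √(M_heavy/M_light), so 29 stages give [√(4.00/3.02)]^29 = (4.00/3.02)^(29/2).
= 1.32450^(29/2) = 58.85.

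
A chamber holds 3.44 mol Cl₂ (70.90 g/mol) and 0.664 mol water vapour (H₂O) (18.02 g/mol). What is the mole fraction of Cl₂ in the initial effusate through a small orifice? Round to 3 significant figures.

0.723

Effusion rate of each component ∝ n_i/√M_i (partial pressure × 1/√M).
x_Cl₂(eff) = (n_Cl₂/√M_Cl₂) / (n_Cl₂/√M_Cl₂ + n_H₂O/√M_H₂O)
= (3.44/√70.90) / (3.44/√70.90 + 0.664/√18.02) = 0.4085/(0.4085 + 0.1564) = 0.723.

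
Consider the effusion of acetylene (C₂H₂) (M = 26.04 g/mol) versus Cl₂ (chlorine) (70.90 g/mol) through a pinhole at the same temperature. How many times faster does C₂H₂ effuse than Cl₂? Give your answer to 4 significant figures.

Since effusion rate ∝ 1/√M, rate_C₂H₂/rate_Cl₂ = √(M_Cl₂/M_C₂H₂) = √(70.90/26.04) = √2.723 = 1.650.

1.650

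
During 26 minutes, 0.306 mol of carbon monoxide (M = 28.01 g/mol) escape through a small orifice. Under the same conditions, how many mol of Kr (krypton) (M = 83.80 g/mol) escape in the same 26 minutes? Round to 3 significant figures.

0.177 mol

From Graham's law, rate_Kr/rate_CO = √(M_CO/M_Kr) = √(28.01/83.80) = √0.3342 = 0.5781.
So the amount for Kr is 0.306 × 0.5781 = 0.177 mol.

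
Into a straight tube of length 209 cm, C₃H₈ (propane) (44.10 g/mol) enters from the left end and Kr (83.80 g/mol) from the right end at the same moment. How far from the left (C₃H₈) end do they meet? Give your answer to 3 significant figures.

121 cm

In equal time, each gas travels a distance ∝ its rate ∝ 1/√M, so d_C₃H₈/d_Kr = √(M_Kr/M_C₃H₈) = √(83.80/44.10) = 1.378.
With d_C₃H₈ + d_Kr = 209 cm, d_Kr = 209/(1 + 1.378) = 87.87 cm.
d_C₃H₈ = 209 − 87.87 = 121 cm.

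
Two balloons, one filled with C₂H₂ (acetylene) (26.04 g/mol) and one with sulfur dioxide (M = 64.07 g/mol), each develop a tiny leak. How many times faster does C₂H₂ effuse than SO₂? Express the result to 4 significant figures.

1.569

By Graham's law, rate_C₂H₂/rate_SO₂ = √(M_SO₂/M_C₂H₂) = √(64.07/26.04) = √2.460 = 1.569.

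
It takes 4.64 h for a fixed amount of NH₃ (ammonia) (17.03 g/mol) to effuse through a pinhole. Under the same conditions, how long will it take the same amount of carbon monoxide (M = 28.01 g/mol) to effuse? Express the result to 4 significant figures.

Using Graham's law: t_CO/t_NH₃ = √(M_CO/M_NH₃) = √(28.01/17.03) = √1.645 = 1.282.
So the time for CO is 4.64 × 1.282 = 5.951 h.

5.951 h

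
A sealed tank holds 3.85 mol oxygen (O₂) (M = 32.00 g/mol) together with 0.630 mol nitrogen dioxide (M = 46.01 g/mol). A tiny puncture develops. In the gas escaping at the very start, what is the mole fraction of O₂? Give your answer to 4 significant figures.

0.8799

The effusion rate of species i is ∝ p_i/√M_i ∝ n_i/√M_i.
x_O₂(eff) = (n_O₂/√M_O₂) / (n_O₂/√M_O₂ + n_NO₂/√M_NO₂)
= (3.85/√32.00) / (3.85/√32.00 + 0.630/√46.01) = 0.6806/(0.6806 + 0.09288) = 0.8799.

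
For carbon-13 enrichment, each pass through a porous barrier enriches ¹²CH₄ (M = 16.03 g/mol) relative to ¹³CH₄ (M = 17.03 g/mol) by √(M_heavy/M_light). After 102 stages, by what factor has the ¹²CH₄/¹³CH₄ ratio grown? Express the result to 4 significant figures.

After 102 stages the ratio has grown by (√(17.03/16.03))^102 = (17.03/16.03)^(102/2).
= 1.06238^51 = 21.89.

21.89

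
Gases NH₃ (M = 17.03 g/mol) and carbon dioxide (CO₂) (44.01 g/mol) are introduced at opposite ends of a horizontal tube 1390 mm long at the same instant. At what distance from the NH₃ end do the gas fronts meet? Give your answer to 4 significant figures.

The fronts meet when d_NH₃ + d_CO₂ = L with d_NH₃/d_CO₂ = √(M_CO₂/M_NH₃) (Graham's law). Here √(M_CO₂/M_NH₃) = √(44.01/17.03) = 1.608.
With d_NH₃ + d_CO₂ = 1390 mm, d_CO₂ = 1390/(1 + 1.608) = 533.1 mm.
d_NH₃ = 1390 − 533.1 = 856.9 mm.

856.9 mm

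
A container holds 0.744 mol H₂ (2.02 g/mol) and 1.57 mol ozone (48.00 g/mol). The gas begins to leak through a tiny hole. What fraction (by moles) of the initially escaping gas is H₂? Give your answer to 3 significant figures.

0.698

Each component's effusion rate ∝ (its partial pressure)·(1/√M) ∝ n_i/√M_i.
Mole fraction of H₂ in the effusate = (n_H₂/√M_H₂) / (n_H₂/√M_H₂ + n_O₃/√M_O₃)
= (0.744/√2.02) / (0.744/√2.02 + 1.57/√48.00) = 0.5235/(0.5235 + 0.2266) = 0.698.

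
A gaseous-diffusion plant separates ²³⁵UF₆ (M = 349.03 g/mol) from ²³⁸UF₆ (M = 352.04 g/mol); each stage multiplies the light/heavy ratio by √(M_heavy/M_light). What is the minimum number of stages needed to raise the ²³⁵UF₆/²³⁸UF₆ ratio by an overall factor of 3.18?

Single-stage factor α = √(352.04/349.03), so ln α = ½ ln(1.00862) = 0.004293.
Need α^N ≥ 3.18 ⇒ N ≥ ln(3.18) / ln α = 1.157 / 0.004293 = 269.45.
So at least 270 stages are needed.

270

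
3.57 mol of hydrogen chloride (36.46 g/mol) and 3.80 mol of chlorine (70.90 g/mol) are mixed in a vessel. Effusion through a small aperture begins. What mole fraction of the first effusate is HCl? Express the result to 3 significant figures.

Effusion rate of each component ∝ n_i/√M_i (partial pressure × 1/√M).
x_HCl(eff) = (n_HCl/√M_HCl) / (n_HCl/√M_HCl + n_Cl₂/√M_Cl₂)
= (3.57/√36.46) / (3.57/√36.46 + 3.80/√70.90) = 0.5912/(0.5912 + 0.4513) = 0.567.

0.567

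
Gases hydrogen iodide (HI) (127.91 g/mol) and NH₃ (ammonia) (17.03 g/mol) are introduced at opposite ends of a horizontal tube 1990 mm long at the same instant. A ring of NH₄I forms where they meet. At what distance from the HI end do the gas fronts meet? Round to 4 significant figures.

Graham's law gives d_HI/d_NH₃ = rate_HI/rate_NH₃ = √(M_NH₃/M_HI) = √(17.03/127.91) = 0.3649.
With d_HI + d_NH₃ = 1990 mm, d_NH₃ = 1990/(1 + 0.3649) = 1458 mm.
d_HI = 1990 − 1458 = 532.0 mm.

532.0 mm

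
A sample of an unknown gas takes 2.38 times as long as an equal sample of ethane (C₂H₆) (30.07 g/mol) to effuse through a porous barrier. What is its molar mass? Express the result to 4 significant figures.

Since effusion rate ∝ 1/√M, t_X/t_C₂H₆ = √(M_X/M_C₂H₆).
2.38 = √(M_X/30.07)
M_X = 30.07 × 2.38² = 30.07 × 5.664 = 170.3 g/mol

170.3 g/mol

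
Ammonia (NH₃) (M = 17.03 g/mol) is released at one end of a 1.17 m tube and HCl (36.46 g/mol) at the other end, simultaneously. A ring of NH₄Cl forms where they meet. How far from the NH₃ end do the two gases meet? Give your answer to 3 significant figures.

0.695 m

The fronts meet when d_NH₃ + d_HCl = L with d_NH₃/d_HCl = √(M_HCl/M_NH₃) (Graham's law). Here √(M_HCl/M_NH₃) = √(36.46/17.03) = 1.463.
With d_NH₃ + d_HCl = 1.17 m, d_HCl = 1.17/(1 + 1.463) = 0.4750 m.
d_NH₃ = 1.17 − 0.4750 = 0.695 m.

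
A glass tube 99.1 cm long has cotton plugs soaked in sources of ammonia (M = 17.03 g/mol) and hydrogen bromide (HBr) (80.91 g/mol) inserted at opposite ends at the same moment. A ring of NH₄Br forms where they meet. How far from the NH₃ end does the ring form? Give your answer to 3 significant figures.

The fronts meet when d_NH₃ + d_HBr = L with d_NH₃/d_HBr = √(M_HBr/M_NH₃) (Graham's law). Here √(M_HBr/M_NH₃) = √(80.91/17.03) = 2.180.
With d_NH₃ + d_HBr = 99.1 cm, d_HBr = 99.1/(1 + 2.180) = 31.17 cm.
d_NH₃ = 99.1 − 31.17 = 67.9 cm.

67.9 cm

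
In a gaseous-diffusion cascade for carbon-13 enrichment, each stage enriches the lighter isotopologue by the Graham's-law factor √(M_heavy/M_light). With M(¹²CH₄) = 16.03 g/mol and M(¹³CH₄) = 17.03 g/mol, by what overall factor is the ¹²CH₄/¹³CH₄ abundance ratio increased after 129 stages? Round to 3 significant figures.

49.6

Overall factor = α^129 with α = √(17.03/16.03), i.e. (17.03/16.03)^(129/2).
= 1.06238^(129/2) = 49.6.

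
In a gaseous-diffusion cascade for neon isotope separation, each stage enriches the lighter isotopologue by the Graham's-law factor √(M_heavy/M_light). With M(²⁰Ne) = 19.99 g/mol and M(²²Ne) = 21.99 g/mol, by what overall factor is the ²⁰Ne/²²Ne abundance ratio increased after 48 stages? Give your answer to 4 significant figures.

9.860

The single-stage factor is √(M_heavy/M_light), so 48 stages give [√(21.99/19.99)]^48 = (21.99/19.99)^(48/2).
= 1.10005^24 = 9.860.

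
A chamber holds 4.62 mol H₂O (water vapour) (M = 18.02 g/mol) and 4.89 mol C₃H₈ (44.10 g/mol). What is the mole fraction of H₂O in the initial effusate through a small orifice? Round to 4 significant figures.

0.5964

Effusion rate of each component ∝ n_i/√M_i (partial pressure × 1/√M).
So x_H₂O in the escaping gas = (n_H₂O/√M_H₂O) / Σ(n_i/√M_i)
= (4.62/√18.02) / (4.62/√18.02 + 4.89/√44.10) = 1.088/(1.088 + 0.7364) = 0.5964.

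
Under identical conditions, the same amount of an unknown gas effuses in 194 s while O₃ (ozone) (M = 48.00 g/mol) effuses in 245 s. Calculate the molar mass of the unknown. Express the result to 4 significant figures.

30.10 g/mol

Graham's law gives t_X/t_O₃ = √(M_X/M_O₃).
194/245 = 0.7918 = √(M_X/48.00)
M_X = 48.00 × 0.7918² = 48.00 × 0.6270 = 30.10 g/mol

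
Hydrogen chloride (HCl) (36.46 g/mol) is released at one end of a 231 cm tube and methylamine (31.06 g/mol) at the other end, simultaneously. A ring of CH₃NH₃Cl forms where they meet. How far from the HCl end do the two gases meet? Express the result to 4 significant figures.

Graham's law gives d_HCl/d_CH₃NH₂ = rate_HCl/rate_CH₃NH₂ = √(M_CH₃NH₂/M_HCl) = √(31.06/36.46) = 0.9230.
With d_HCl + d_CH₃NH₂ = 231 cm, d_CH₃NH₂ = 231/(1 + 0.9230) = 120.1 cm.
d_HCl = 231 − 120.1 = 110.9 cm.

110.9 cm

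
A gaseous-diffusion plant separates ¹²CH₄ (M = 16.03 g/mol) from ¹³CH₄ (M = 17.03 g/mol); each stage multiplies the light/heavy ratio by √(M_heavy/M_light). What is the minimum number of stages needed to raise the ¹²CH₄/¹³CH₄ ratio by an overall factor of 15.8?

92

Single-stage factor α = √(17.03/16.03), so ln α = ½ ln(1.06238) = 0.03026.
Need α^N ≥ 15.8 ⇒ N ≥ ln(15.8) / ln α = 2.760 / 0.03026 = 91.22.
So at least 92 stages are needed.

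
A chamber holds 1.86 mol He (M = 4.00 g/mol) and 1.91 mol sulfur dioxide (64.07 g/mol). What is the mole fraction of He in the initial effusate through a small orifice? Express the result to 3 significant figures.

0.796

The effusion rate of species i is ∝ p_i/√M_i ∝ n_i/√M_i.
Mole fraction of He in the effusate = (n_He/√M_He) / (n_He/√M_He + n_SO₂/√M_SO₂)
= (1.86/√4.00) / (1.86/√4.00 + 1.91/√64.07) = 0.9300/(0.9300 + 0.2386) = 0.796.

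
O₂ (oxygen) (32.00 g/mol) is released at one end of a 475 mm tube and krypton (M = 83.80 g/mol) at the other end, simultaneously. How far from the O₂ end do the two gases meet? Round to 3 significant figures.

294 mm

Distances travelled in equal time are proportional to diffusion rates, so d_O₂/d_Kr = √(M_Kr/M_O₂) = √(83.80/32.00) = 1.618.
With d_O₂ + d_Kr = 475 mm, d_Kr = 475/(1 + 1.618) = 181.4 mm.
d_O₂ = 475 − 181.4 = 294 mm.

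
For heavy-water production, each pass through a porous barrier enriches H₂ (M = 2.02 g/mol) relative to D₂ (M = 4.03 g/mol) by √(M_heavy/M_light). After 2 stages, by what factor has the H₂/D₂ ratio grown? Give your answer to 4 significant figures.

1.995

The single-stage factor is √(M_heavy/M_light), so 2 stages give [√(4.03/2.02)]^2 = (4.03/2.02)^(2/2).
= 1.99505^1 = 1.995.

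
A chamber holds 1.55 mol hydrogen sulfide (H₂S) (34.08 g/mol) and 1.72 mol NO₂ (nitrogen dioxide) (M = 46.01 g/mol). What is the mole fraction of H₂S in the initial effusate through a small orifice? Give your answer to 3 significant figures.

Effusion rate of each component ∝ n_i/√M_i (partial pressure × 1/√M).
x_H₂S(eff) = (n_H₂S/√M_H₂S) / (n_H₂S/√M_H₂S + n_NO₂/√M_NO₂)
= (1.55/√34.08) / (1.55/√34.08 + 1.72/√46.01) = 0.2655/(0.2655 + 0.2536) = 0.511.

0.511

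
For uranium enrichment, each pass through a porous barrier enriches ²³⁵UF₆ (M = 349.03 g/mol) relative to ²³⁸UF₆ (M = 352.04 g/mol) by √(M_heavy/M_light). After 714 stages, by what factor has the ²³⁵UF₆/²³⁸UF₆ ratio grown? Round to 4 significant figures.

The single-stage factor is √(M_heavy/M_light), so 714 stages give [√(352.04/349.03)]^714 = (352.04/349.03)^(714/2).
= 1.00862^357 = 21.45.

21.45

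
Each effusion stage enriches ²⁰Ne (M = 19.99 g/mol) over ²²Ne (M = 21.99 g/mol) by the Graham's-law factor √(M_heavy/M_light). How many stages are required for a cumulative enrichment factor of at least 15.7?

58

Per stage α = (21.99/19.99)^(1/2) = 1.10005^0.5, giving ln α = 0.04768.
Need α^N ≥ 15.7 ⇒ N ≥ ln(15.7) / ln α = 2.754 / 0.04768 = 57.76.
Minimum whole number of stages: N = 58.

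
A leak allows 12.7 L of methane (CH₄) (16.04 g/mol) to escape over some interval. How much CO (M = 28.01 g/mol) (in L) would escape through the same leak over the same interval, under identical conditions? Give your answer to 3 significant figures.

Graham's law gives rate_CO/rate_CH₄ = √(M_CH₄/M_CO) = √(16.04/28.01) = √0.5727 = 0.7567.
So the volume for CO is 12.7 × 0.7567 = 9.61 L.

9.61 L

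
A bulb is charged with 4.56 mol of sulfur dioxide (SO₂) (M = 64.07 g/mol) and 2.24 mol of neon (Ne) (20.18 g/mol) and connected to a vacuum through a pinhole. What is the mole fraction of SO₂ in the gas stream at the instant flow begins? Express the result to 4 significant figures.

The effusion rate of species i is ∝ p_i/√M_i ∝ n_i/√M_i.
So x_SO₂ in the escaping gas = (n_SO₂/√M_SO₂) / Σ(n_i/√M_i)
= (4.56/√64.07) / (4.56/√64.07 + 2.24/√20.18) = 0.5697/(0.5697 + 0.4986) = 0.5333.

0.5333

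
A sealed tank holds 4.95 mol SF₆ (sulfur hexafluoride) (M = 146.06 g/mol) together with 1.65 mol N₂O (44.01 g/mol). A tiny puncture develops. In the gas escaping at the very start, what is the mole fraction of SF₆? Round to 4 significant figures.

The effusion rate of species i is ∝ p_i/√M_i ∝ n_i/√M_i.
Mole fraction of SF₆ in the effusate = (n_SF₆/√M_SF₆) / (n_SF₆/√M_SF₆ + n_N₂O/√M_N₂O)
= (4.95/√146.06) / (4.95/√146.06 + 1.65/√44.01) = 0.4096/(0.4096 + 0.2487) = 0.6222.

0.6222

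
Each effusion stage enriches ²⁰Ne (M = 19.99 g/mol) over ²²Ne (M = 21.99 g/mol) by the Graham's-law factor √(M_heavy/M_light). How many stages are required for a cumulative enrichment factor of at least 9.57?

With α = √(21.99/19.99) per stage, ln α = ½ ln(1.10005) = 0.04768.
Need α^N ≥ 9.57 ⇒ N ≥ ln(9.57) / ln α = 2.259 / 0.04768 = 47.37.
Minimum whole number of stages: N = 48.

48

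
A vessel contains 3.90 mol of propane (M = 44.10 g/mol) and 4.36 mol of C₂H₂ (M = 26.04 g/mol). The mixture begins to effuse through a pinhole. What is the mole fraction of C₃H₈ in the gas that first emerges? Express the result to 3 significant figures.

Rate_i ∝ x_i/√M_i (Graham's law weighted by mole fraction), so the effusate composition follows n_i/√M_i.
So x_C₃H₈ in the escaping gas = (n_C₃H₈/√M_C₃H₈) / Σ(n_i/√M_i)
= (3.90/√44.10) / (3.90/√44.10 + 4.36/√26.04) = 0.5873/(0.5873 + 0.8544) = 0.407.

0.407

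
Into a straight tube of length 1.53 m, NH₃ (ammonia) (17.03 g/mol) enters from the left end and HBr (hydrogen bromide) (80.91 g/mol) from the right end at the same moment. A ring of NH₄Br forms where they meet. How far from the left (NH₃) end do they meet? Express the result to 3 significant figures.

In equal time, each gas travels a distance ∝ its rate ∝ 1/√M, so d_NH₃/d_HBr = √(M_HBr/M_NH₃) = √(80.91/17.03) = 2.180.
With d_NH₃ + d_HBr = 1.53 m, d_HBr = 1.53/(1 + 2.180) = 0.4812 m.
d_NH₃ = 1.53 − 0.4812 = 1.05 m.

1.05 m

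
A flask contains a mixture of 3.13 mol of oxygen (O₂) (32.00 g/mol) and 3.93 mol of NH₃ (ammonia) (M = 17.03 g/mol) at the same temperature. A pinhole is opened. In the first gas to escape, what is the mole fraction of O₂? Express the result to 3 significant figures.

0.367

The effusion rate of species i is ∝ p_i/√M_i ∝ n_i/√M_i.
So x_O₂ in the escaping gas = (n_O₂/√M_O₂) / Σ(n_i/√M_i)
= (3.13/√32.00) / (3.13/√32.00 + 3.93/√17.03) = 0.5533/(0.5533 + 0.9523) = 0.367.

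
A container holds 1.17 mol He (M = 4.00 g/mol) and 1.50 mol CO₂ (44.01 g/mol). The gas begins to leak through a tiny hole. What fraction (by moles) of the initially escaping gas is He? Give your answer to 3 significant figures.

Rate_i ∝ x_i/√M_i (Graham's law weighted by mole fraction), so the effusate composition follows n_i/√M_i.
Mole fraction of He in the effusate = (n_He/√M_He) / (n_He/√M_He + n_CO₂/√M_CO₂)
= (1.17/√4.00) / (1.17/√4.00 + 1.50/√44.01) = 0.5850/(0.5850 + 0.2261) = 0.721.

0.721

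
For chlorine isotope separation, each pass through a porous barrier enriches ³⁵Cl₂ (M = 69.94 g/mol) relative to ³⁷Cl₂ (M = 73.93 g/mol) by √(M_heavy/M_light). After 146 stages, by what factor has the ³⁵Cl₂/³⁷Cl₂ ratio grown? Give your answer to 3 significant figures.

57.4

Overall factor = α^146 with α = √(73.93/69.94), i.e. (73.93/69.94)^(146/2).
= 1.05705^73 = 57.4.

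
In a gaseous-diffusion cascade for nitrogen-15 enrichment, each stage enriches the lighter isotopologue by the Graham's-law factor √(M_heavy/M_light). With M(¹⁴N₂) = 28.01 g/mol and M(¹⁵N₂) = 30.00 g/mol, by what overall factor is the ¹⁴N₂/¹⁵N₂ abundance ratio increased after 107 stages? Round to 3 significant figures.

39.3

The single-stage factor is √(M_heavy/M_light), so 107 stages give [√(30.00/28.01)]^107 = (30.00/28.01)^(107/2).
= 1.07105^(107/2) = 39.3.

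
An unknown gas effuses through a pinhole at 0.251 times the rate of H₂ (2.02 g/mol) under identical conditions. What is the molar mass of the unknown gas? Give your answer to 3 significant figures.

32.1 g/mol

From Graham's law, rate_X/rate_H₂ = √(M_H₂/M_X).
0.251 = √(2.02/M_X)
M_X = 2.02 / 0.251² = 2.02 / 0.06300 = 32.1 g/mol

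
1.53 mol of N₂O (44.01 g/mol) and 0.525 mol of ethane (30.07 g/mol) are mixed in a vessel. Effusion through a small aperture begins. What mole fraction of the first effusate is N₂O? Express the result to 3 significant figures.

0.707

Each component's effusion rate ∝ (its partial pressure)·(1/√M) ∝ n_i/√M_i.
x_N₂O(eff) = (n_N₂O/√M_N₂O) / (n_N₂O/√M_N₂O + n_C₂H₆/√M_C₂H₆)
= (1.53/√44.01) / (1.53/√44.01 + 0.525/√30.07) = 0.2306/(0.2306 + 0.09574) = 0.707.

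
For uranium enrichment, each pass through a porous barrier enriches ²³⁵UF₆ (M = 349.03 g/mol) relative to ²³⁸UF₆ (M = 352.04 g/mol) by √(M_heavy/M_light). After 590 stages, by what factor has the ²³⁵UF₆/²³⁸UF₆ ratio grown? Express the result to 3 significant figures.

Each stage multiplies the ratio by α = √(352.04/349.03), so after 590 stages the overall factor is α^590 = (352.04/349.03)^(590/2).
= 1.00862^295 = 12.6.

12.6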